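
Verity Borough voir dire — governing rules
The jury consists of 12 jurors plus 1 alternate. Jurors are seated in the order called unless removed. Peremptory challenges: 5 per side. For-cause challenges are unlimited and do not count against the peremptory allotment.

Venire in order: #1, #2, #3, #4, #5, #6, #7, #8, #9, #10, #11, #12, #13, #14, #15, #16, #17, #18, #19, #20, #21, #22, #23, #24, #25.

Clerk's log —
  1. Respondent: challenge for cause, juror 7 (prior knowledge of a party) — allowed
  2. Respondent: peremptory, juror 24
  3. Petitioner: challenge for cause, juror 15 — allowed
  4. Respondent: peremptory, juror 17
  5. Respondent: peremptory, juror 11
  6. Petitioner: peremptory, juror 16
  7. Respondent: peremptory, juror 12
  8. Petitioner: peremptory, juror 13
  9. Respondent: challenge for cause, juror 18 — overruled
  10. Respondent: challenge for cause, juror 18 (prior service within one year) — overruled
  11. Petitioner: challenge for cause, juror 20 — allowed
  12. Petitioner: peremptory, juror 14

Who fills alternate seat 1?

Removed: #7, #11, #12, #13, #14, #15, #16, #17, #20, #24. (#18 stays — for-cause denied.)
Seating in order: seats 1–12 → #1, #2, #3, #4, #5, #6, #8, #9, #10, #18, #19, #21; alternates → #22.
So alternate 1 is #22.

22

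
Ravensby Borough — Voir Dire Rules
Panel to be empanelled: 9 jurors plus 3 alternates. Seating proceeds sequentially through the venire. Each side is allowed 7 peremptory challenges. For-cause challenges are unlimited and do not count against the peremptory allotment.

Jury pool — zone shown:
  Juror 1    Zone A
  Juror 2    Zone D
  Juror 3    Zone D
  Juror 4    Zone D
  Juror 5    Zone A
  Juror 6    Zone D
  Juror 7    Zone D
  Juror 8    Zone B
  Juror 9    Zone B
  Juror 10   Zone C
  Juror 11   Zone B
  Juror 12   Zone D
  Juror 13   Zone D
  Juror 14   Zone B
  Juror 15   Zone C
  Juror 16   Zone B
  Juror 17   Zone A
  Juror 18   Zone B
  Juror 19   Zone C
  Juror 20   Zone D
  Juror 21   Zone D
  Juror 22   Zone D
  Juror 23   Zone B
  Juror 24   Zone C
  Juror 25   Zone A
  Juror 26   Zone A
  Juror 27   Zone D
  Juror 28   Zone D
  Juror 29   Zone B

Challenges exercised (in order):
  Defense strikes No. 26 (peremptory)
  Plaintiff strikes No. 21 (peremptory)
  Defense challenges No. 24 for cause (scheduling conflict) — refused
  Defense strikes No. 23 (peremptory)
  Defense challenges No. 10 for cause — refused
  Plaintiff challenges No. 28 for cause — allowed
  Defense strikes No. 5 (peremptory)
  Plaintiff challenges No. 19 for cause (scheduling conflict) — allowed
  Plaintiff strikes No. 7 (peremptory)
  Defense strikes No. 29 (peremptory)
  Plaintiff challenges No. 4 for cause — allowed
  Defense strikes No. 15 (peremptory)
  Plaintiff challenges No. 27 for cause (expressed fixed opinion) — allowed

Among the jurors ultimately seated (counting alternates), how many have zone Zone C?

1

Removed: #4, #5, #7, #15, #19, #21, #23, #26, #27, #28, #29.
Seated (12 incl. alternates): #1, #2, #3, #6, #8, #9, #10, #11, #12, #13, #14, #16.
Of those, in Zone C: #10 → 1.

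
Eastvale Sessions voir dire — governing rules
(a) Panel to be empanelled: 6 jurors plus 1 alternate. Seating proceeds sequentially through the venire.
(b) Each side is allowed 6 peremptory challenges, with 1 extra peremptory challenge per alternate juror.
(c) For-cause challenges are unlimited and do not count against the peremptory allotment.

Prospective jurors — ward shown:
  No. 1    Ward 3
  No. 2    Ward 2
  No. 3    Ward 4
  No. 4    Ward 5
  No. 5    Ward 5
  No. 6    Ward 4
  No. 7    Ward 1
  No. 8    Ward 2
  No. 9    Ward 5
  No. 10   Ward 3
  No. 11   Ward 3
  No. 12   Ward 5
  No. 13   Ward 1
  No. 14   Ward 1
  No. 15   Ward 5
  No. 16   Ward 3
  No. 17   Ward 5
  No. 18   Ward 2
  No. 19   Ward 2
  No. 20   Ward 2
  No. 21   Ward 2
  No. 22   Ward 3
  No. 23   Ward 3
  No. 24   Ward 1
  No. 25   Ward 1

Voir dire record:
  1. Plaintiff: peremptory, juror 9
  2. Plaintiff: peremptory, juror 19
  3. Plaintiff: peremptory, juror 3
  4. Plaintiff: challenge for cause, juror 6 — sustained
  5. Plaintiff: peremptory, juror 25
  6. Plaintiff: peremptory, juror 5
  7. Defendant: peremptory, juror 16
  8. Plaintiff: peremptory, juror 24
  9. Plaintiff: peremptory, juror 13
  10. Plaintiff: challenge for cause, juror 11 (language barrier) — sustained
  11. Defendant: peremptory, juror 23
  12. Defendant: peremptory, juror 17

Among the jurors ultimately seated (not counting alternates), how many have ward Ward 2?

Removed: #3, #5, #6, #9, #11, #13, #16, #17, #19, #23, #24, #25.
Seated jurors 1–6: #1, #2, #4, #7, #8, #10 (alternates #12 not counted).
Of those, in Ward 2: #2, #8 → 2.

2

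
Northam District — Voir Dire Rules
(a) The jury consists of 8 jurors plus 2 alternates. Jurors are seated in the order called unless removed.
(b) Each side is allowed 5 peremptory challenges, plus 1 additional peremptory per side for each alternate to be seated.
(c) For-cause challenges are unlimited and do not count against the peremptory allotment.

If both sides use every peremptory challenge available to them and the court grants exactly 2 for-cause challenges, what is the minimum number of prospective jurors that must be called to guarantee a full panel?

Seats to fill: 8 + 2 alternates = 10.
Peremptories: 5 + 1×2 = 7 per side × 2 sides = 14.
For-cause removals: 2.
Minimum venire: 10 + 14 + 2 = 26.

26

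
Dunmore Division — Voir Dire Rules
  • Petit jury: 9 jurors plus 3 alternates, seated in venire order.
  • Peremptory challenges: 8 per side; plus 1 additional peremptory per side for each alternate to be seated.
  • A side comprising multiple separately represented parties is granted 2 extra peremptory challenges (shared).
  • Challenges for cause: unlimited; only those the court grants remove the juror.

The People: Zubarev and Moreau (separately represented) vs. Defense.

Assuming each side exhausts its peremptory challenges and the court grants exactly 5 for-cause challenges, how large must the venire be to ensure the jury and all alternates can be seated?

41

Seats to fill: 9 + 3 alternates = 12.
Peremptories — The People: 8 + 1×3 + 2 = 13; Defense: 8 + 1×3 = 11; total 24.
For-cause removals: 5.
Minimum venire: 12 + 24 + 5 = 41.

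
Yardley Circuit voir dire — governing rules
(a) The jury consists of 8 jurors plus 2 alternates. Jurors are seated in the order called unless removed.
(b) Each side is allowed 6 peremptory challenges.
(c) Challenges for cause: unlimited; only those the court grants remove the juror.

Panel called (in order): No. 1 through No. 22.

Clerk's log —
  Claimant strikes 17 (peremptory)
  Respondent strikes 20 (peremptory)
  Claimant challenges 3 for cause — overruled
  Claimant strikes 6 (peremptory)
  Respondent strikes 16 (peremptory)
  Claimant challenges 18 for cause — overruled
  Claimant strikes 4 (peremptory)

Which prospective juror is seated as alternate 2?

Removed: #4, #6, #16, #17, #20. (#3, #18 stay — for-cause denied.)
Filling seats in venire order through position 10: #1, #2, #3, #5, #7, #8, #9, #10, #11, #12.
So alternate 2 is #12.

12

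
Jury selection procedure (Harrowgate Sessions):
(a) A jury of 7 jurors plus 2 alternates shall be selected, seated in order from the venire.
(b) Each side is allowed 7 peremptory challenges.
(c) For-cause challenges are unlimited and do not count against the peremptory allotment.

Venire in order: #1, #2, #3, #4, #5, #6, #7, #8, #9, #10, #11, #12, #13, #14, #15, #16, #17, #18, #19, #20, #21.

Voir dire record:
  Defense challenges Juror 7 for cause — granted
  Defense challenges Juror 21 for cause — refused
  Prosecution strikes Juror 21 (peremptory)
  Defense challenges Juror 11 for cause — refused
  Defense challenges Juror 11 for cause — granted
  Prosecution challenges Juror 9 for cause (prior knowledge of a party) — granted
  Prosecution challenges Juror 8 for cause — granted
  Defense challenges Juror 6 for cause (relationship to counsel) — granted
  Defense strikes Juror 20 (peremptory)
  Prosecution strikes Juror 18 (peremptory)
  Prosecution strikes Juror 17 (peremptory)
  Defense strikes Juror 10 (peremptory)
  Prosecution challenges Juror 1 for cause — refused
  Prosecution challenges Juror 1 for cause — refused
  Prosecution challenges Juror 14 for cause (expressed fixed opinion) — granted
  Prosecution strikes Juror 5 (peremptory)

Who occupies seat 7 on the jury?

15

Removed: #5, #6, #7, #8, #9, #10, #11, #14, #17, #18, #20, #21. (#1 stays — for-cause denied.)
Seating in order: seats 1–7 → #1, #2, #3, #4, #12, #13, #15; alternates → #16, #19.
So seat 7 is #15.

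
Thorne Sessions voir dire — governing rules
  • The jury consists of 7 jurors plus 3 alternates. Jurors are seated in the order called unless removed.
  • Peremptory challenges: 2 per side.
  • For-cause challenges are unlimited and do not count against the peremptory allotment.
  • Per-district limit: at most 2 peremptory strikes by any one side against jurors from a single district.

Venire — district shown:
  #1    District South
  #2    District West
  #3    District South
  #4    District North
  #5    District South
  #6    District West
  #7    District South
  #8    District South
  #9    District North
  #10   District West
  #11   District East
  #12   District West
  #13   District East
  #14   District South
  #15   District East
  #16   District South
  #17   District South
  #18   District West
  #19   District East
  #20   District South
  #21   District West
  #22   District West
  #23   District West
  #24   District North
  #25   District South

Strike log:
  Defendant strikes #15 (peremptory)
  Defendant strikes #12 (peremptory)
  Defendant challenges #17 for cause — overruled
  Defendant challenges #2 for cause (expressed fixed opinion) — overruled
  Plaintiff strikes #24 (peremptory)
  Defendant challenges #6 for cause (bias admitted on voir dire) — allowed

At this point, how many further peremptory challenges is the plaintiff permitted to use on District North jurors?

1

Plaintiff peremptories so far: #24 — 1 of 2 used, 1 left overall.
Against District North: #24 — 1 used; per-district cap 2 leaves 1.
Binding limit: min(1, 1) = 1.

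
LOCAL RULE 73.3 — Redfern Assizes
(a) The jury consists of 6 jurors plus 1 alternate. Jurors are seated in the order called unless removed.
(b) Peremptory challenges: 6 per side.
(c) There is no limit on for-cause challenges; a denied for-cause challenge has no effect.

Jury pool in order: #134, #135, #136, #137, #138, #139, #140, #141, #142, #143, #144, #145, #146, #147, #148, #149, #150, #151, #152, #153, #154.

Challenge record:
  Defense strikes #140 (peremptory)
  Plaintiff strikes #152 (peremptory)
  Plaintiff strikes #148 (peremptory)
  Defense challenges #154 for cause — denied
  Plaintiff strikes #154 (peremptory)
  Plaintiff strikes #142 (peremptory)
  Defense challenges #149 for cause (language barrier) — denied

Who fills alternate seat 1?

141

Removed: #140, #142, #148, #152, #154. (#149 stays — for-cause denied.)
Seating in order: seats 1–6 → #134, #135, #136, #137, #138, #139; alternates → #141.
So alternate 1 is #141.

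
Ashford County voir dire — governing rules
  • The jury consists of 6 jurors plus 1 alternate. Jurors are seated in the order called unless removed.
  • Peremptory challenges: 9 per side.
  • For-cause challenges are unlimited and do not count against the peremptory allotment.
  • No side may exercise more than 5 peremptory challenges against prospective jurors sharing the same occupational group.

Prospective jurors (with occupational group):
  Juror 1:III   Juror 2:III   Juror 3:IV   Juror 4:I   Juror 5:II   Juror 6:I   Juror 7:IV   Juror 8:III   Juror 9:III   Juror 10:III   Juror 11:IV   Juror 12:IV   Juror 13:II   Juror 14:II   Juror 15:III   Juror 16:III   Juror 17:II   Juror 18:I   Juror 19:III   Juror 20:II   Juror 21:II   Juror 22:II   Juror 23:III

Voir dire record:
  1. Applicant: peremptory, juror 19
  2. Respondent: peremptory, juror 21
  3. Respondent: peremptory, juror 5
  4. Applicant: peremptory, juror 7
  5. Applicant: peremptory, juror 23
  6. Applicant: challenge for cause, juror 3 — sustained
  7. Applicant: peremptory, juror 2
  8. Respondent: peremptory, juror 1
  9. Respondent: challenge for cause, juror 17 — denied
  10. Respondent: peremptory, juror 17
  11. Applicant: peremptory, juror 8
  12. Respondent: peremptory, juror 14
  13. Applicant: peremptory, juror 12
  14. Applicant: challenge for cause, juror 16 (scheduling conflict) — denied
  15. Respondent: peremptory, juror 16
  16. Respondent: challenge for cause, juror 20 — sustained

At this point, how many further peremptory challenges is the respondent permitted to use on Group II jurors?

1

Respondent peremptories so far: #21, #5, #1, #17, #14, #16 — 6 of 9 used, 3 left overall.
Against Group II: #21, #5, #17, #14 — 4 used; per-group cap 5 leaves 1.
Binding limit: min(3, 1) = 1.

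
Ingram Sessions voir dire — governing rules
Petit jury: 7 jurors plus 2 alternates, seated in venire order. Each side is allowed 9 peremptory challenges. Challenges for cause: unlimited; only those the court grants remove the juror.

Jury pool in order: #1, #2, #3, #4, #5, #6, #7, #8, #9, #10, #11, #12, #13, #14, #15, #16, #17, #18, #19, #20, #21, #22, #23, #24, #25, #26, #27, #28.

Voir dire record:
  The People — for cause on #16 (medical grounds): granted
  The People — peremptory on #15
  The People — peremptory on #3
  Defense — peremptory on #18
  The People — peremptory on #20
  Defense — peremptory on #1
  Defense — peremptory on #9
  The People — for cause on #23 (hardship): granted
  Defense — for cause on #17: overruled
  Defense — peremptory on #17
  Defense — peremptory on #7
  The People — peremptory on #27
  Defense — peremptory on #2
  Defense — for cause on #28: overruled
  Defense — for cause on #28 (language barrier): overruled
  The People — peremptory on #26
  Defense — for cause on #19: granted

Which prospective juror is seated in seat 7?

Removed: #1, #2, #3, #7, #9, #15, #16, #17, #18, #19, #20, #23, #26, #27. (#28 stays — for-cause denied.)
Seating in order: seats 1–7 → #4, #5, #6, #8, #10, #11, #12; alternates → #13, #14.
So seat 7 is #12.

12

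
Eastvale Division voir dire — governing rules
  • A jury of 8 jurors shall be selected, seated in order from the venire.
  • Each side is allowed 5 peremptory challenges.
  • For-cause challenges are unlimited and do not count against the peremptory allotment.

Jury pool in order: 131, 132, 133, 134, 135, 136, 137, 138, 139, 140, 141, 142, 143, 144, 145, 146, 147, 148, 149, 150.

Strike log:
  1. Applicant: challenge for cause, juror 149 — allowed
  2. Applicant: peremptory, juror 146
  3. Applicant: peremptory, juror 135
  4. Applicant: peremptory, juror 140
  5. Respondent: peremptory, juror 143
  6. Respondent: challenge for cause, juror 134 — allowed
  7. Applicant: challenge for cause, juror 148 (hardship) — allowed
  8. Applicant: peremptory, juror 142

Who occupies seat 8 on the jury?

141

Removed: #134, #135, #140, #142, #143, #146, #148, #149.
Filling seats in venire order through position 8: #131, #132, #133, #136, #137, #138, #139, #141.
So seat 8 is #141.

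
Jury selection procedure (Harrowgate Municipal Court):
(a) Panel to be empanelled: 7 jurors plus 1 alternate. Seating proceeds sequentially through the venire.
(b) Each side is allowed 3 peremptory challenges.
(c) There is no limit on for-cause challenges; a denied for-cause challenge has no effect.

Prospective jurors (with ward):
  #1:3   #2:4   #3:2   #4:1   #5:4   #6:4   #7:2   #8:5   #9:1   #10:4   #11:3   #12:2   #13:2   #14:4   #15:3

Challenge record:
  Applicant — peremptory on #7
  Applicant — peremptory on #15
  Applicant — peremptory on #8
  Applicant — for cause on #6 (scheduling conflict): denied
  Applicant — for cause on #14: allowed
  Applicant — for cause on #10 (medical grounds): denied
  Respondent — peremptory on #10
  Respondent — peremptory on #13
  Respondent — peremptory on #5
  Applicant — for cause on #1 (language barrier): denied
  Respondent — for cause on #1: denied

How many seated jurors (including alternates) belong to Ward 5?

Removed: #5, #7, #8, #10, #13, #14, #15.
Seated (8 incl. alternates): #1, #2, #3, #4, #6, #9, #11, #12.
None of those are in Ward 5 → 0.

0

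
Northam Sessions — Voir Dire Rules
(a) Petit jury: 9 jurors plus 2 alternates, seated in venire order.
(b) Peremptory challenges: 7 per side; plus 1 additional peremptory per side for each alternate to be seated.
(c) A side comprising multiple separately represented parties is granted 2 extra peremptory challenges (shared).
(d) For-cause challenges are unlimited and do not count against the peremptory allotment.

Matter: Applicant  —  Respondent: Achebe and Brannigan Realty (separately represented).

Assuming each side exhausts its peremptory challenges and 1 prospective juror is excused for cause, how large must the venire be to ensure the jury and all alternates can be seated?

32

Seats to fill: 9 + 2 alternates = 11.
Peremptories — Applicant: 7 + 1×2 = 9; Respondent: 7 + 1×2 + 2 = 11; total 20.
For-cause removals: 1.
Minimum venire: 11 + 20 + 1 = 32.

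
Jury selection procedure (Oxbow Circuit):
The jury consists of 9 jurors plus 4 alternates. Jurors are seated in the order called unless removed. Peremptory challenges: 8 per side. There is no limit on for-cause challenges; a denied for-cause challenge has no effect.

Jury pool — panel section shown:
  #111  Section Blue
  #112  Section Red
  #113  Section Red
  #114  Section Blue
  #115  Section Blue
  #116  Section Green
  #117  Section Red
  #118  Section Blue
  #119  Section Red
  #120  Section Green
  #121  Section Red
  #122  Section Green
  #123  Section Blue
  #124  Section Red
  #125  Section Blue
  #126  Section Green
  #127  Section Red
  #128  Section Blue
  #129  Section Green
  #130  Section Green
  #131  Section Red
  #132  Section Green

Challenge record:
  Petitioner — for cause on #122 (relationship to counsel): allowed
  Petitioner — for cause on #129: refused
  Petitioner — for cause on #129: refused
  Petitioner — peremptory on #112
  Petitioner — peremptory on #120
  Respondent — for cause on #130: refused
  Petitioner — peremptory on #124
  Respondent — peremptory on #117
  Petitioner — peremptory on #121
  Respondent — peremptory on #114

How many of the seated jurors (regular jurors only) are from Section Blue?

Removed: #112, #114, #117, #120, #121, #122, #124.
Seated jurors 1–9: #111, #113, #115, #116, #118, #119, #123, #125, #126 (alternates #127, #128, #129, #130 not counted).
Of those, in Section Blue: #111, #115, #118, #123, #125 → 5.

5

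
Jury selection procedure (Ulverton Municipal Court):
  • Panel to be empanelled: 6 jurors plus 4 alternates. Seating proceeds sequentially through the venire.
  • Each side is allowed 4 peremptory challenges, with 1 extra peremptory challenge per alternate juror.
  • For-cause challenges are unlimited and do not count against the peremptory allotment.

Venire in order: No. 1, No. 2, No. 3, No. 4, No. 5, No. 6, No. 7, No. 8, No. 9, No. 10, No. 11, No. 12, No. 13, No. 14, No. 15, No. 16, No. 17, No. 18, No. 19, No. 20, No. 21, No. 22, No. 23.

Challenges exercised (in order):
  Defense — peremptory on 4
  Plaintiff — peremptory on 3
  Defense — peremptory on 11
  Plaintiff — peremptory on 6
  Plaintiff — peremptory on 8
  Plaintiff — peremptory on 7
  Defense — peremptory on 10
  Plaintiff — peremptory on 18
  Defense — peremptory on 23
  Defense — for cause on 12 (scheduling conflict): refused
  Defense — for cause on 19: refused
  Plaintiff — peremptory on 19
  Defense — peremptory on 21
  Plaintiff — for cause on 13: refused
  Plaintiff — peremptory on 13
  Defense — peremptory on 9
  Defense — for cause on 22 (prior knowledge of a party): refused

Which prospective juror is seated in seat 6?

15

Removed: #3, #4, #6, #7, #8, #9, #10, #11, #13, #18, #19, #21, #23. (#12, #22 stay — for-cause denied.)
Seating in order: seats 1–6 → #1, #2, #5, #12, #14, #15; alternates → #16, #17, #20, #22.
So seat 6 is #15.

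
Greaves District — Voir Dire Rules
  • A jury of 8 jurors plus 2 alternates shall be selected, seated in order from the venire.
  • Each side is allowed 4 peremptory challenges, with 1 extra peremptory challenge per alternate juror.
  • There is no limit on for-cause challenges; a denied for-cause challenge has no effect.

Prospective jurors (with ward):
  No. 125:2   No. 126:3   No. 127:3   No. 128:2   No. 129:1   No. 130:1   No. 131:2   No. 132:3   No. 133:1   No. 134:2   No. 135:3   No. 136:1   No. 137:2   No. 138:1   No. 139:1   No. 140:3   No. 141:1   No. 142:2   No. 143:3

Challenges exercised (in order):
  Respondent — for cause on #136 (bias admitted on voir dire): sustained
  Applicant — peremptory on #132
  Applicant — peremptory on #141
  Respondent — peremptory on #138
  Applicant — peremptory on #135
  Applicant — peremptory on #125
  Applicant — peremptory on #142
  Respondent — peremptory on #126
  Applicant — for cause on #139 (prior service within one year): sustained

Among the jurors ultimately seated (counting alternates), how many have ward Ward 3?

Removed: #125, #126, #132, #135, #136, #138, #139, #141, #142.
Seated (10 incl. alternates): #127, #128, #129, #130, #131, #133, #134, #137, #140, #143.
Of those, in Ward 3: #127, #140, #143 → 3.

3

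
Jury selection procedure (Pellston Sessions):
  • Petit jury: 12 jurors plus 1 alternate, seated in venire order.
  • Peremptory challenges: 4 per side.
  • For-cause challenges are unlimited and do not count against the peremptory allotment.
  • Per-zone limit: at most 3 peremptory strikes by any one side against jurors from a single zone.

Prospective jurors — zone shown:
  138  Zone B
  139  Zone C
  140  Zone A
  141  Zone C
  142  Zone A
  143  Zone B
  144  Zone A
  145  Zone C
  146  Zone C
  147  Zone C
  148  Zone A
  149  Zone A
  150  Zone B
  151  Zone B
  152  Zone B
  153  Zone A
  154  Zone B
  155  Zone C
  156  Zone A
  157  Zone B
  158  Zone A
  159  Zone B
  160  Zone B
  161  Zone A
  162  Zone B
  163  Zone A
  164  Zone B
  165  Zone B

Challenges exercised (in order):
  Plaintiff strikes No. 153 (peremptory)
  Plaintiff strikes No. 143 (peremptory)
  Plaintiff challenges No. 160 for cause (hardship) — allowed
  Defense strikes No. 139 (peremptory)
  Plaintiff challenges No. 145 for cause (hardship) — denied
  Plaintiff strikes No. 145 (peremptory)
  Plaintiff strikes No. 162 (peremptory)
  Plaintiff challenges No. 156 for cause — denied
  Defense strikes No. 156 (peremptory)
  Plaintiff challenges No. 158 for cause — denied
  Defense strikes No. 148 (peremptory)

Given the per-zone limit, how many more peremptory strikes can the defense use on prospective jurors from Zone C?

1

Defense peremptories so far: #139, #156, #148 — 3 of 4 used, 1 left overall.
Against Zone C: #139 — 1 used; per-zone cap 3 leaves 2.
Binding limit: min(1, 2) = 1.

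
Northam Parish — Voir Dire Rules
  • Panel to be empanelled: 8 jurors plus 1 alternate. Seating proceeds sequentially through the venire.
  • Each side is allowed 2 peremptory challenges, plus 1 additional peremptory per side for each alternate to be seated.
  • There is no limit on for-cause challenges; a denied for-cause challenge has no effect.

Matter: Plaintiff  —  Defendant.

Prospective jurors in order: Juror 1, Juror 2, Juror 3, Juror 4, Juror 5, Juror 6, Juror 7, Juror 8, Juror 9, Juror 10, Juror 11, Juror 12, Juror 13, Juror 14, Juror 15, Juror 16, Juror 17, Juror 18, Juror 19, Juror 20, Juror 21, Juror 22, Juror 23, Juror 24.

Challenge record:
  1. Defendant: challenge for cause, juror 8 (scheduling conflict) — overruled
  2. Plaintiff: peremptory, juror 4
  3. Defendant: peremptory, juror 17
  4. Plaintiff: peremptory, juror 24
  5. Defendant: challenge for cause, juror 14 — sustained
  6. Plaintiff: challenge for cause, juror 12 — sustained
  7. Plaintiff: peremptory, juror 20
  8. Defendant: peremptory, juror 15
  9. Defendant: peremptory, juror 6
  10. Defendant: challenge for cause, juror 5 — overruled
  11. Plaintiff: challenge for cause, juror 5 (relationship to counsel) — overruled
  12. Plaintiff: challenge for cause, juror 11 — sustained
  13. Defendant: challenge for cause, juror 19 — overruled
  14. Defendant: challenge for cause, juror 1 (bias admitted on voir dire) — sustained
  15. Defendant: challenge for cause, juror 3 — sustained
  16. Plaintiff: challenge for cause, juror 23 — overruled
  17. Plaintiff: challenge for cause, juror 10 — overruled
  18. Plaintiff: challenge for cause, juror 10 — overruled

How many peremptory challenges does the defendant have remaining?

0

Defendant allotment: 2 base + 1 × 1 alternate = 3.
Defendant peremptories used: #17, #15, #6 — 3 (for-cause on #8, #14, #5, #19, #1, #3 don't count).
Remaining: 3 − 3 = 0.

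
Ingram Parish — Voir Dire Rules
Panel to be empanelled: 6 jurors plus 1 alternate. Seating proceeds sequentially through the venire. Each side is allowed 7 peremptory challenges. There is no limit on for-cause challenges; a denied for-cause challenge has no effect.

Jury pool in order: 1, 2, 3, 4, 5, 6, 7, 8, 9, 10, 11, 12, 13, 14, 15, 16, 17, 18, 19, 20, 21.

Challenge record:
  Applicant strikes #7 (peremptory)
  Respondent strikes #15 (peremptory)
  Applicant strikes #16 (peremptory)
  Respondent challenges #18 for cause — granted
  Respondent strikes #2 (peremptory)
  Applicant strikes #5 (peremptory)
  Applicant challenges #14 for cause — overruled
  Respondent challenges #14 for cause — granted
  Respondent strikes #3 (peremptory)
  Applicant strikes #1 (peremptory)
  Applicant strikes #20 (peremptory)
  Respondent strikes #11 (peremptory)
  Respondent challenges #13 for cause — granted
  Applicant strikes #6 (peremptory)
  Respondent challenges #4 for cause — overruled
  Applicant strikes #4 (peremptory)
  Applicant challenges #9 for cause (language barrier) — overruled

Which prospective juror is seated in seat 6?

Removed: #1, #2, #3, #4, #5, #6, #7, #11, #13, #14, #15, #16, #18, #20. (#9 stays — for-cause denied.)
Seating in order: seats 1–6 → #8, #9, #10, #12, #17, #19; alternates → #21.
So seat 6 is #19.

19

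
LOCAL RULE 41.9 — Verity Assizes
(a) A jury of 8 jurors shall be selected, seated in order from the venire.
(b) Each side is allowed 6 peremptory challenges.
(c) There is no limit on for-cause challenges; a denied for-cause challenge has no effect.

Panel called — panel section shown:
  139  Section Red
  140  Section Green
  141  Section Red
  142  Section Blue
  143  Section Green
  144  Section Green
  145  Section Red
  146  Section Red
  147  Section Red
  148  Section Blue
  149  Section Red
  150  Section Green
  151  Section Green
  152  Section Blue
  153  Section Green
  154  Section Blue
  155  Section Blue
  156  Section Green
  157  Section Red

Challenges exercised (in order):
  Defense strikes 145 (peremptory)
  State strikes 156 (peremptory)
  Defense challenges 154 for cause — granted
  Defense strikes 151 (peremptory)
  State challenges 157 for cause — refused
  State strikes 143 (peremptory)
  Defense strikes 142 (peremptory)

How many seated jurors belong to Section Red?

Removed: #142, #143, #145, #151, #154, #156.
Seated jurors 1–8: #139, #140, #141, #144, #146, #147, #148, #149.
Of those, in Section Red: #139, #141, #146, #147, #149 → 5.

5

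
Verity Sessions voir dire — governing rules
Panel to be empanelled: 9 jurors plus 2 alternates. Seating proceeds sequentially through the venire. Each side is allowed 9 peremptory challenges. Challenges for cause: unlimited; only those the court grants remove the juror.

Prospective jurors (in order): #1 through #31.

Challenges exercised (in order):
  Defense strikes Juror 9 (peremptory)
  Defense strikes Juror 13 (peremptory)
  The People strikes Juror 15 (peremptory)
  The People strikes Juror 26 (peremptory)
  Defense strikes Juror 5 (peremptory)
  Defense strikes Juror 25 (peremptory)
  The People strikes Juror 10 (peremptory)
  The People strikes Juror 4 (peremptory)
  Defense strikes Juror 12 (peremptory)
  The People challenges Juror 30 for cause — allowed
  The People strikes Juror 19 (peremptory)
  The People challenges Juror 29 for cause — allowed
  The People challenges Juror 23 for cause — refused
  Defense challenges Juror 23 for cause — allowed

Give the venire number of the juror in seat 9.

16

Removed: #4, #5, #9, #10, #12, #13, #15, #19, #23, #25, #26, #29, #30.
Seating in order: seats 1–9 → #1, #2, #3, #6, #7, #8, #11, #14, #16; alternates → #17, #18.
So seat 9 is #16.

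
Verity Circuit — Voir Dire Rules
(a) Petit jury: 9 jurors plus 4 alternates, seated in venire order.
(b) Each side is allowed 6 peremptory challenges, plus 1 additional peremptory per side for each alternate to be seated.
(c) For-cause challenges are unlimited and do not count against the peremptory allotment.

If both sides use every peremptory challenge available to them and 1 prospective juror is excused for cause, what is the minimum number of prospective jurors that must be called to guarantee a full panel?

34

Seats to fill: 9 + 4 alternates = 13.
Peremptories: 6 + 1×4 = 10 per side × 2 sides = 20.
For-cause removals: 1.
Minimum venire: 13 + 20 + 1 = 34.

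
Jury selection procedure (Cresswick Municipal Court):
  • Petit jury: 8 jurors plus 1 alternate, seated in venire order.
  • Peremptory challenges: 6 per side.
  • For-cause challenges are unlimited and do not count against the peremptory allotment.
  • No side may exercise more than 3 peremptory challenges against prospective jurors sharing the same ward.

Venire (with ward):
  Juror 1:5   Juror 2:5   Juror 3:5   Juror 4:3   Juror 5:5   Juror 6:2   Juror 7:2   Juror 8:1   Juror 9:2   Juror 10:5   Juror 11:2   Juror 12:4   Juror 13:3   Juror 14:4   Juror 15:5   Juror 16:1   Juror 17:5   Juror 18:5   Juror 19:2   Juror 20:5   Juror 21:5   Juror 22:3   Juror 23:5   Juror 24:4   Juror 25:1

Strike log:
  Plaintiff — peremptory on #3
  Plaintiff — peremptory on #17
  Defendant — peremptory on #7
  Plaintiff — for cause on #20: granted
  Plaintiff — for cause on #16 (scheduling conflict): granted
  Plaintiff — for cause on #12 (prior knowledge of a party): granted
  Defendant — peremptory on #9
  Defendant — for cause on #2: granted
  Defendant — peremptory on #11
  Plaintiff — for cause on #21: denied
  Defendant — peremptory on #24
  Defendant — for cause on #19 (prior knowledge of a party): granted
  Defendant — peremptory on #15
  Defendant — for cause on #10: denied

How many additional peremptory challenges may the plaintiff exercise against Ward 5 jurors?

1

Plaintiff peremptories so far: #3, #17 — 2 of 6 used, 4 left overall.
Against Ward 5: #3, #17 — 2 used; per-ward cap 3 leaves 1.
Binding limit: min(4, 1) = 1.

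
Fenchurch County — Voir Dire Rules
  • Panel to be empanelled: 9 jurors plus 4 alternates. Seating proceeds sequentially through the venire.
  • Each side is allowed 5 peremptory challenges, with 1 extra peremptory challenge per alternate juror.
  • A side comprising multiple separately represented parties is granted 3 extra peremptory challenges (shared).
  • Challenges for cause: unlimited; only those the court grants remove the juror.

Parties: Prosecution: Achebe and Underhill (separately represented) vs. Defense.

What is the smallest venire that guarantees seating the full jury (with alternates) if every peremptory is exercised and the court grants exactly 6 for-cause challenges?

Seats to fill: 9 + 4 alternates = 13.
Peremptories — Prosecution: 5 + 1×4 + 3 = 12; Defense: 5 + 1×4 = 9; total 21.
For-cause removals: 6.
Minimum venire: 13 + 21 + 6 = 40.

40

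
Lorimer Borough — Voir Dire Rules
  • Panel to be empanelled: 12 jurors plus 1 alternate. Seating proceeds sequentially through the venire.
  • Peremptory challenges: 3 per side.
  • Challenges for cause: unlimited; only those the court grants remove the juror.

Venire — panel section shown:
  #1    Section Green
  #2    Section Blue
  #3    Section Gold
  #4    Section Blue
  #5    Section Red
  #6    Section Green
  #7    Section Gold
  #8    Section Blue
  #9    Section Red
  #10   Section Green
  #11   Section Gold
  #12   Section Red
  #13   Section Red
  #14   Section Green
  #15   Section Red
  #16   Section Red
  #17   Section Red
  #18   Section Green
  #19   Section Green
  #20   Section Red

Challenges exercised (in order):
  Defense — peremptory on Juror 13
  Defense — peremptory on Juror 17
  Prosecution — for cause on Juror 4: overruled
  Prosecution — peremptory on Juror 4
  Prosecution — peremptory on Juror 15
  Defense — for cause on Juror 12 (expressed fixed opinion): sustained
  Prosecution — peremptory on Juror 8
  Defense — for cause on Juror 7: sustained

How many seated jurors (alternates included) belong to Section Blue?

1

Removed: #4, #7, #8, #12, #13, #15, #17.
Seated (13 incl. alternates): #1, #2, #3, #5, #6, #9, #10, #11, #14, #16, #18, #19, #20.
Of those, in Section Blue: #2 → 1.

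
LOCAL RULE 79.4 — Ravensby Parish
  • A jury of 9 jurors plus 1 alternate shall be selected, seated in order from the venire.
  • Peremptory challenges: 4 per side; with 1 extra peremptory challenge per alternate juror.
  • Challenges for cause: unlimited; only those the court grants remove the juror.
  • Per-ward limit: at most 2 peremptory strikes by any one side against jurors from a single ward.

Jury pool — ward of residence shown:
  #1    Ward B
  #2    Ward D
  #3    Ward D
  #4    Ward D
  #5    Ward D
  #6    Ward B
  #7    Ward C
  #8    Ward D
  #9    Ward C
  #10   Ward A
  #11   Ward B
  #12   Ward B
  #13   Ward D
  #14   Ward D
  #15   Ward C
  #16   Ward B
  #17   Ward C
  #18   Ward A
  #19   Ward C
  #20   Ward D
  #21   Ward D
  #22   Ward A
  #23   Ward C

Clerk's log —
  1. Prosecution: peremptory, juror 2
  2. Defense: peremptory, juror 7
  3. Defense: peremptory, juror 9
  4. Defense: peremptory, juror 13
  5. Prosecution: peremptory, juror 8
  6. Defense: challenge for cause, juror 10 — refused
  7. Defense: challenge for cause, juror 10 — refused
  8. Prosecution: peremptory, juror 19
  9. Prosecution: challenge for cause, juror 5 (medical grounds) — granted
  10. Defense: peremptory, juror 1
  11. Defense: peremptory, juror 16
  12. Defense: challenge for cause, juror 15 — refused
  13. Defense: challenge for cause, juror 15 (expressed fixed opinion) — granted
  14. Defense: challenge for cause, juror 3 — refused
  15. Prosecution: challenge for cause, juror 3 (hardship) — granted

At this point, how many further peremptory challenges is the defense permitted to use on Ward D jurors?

Defense peremptories so far: #7, #9, #13, #1, #16 — 5 of 5 used, 0 left overall.
Against Ward D: #13 — 1 used; per-ward cap 2 leaves 1.
Binding limit: min(0, 1) = 0.

0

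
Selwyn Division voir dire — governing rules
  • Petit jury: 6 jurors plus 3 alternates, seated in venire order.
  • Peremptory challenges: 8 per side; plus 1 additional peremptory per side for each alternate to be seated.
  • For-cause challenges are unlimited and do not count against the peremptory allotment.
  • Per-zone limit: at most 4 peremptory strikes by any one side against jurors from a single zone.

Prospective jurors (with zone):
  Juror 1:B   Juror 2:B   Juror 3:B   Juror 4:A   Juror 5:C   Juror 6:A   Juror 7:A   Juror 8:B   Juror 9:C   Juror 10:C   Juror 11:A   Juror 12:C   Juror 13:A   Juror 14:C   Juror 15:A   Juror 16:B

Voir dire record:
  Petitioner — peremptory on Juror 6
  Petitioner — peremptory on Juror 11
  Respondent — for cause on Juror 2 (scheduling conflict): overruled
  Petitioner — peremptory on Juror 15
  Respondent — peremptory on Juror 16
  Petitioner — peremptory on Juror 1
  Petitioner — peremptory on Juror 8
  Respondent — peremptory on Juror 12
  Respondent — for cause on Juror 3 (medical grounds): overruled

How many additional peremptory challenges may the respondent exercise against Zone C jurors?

3

Respondent peremptories so far: #16, #12 — 2 of 11 used, 9 left overall.
Against Zone C: #12 — 1 used; per-zone cap 4 leaves 3.
Binding limit: min(9, 3) = 3.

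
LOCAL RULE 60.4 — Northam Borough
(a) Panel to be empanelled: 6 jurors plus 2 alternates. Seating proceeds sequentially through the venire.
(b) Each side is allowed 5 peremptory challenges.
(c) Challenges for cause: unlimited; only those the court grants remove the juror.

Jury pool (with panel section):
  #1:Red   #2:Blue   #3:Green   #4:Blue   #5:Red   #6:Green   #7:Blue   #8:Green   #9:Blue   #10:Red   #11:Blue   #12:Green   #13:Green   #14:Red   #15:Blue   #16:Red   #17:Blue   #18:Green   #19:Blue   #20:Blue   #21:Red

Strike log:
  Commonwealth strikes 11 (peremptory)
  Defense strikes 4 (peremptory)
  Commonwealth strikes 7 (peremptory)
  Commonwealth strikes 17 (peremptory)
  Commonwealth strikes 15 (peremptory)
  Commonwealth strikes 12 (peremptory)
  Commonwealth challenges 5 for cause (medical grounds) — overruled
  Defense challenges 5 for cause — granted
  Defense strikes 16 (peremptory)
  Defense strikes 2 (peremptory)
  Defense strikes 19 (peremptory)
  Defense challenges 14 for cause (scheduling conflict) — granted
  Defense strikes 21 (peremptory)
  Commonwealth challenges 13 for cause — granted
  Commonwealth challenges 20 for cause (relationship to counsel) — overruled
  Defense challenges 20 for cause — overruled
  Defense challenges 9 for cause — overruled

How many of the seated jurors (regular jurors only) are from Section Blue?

Removed: #2, #4, #5, #7, #11, #12, #13, #14, #15, #16, #17, #19, #21.
Seated jurors 1–6: #1, #3, #6, #8, #9, #10 (alternates #18, #20 not counted).
Of those, in Section Blue: #9 → 1.

1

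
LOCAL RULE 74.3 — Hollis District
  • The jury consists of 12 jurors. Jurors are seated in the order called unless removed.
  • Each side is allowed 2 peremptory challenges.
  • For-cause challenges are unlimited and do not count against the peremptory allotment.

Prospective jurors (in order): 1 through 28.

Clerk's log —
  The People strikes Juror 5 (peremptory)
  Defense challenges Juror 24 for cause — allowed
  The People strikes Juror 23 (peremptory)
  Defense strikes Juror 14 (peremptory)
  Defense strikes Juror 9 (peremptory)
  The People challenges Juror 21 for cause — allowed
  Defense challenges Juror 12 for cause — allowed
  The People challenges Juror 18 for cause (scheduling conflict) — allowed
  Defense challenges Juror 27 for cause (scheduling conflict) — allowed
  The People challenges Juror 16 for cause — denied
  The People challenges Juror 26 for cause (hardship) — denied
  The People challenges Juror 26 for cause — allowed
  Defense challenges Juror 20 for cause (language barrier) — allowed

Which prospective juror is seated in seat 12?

16

Removed: #5, #9, #12, #14, #18, #20, #21, #23, #24, #26, #27. (#16 stays — for-cause denied.)
Filling seats in venire order through position 12: #1, #2, #3, #4, #6, #7, #8, #10, #11, #13, #15, #16.
So seat 12 is #16.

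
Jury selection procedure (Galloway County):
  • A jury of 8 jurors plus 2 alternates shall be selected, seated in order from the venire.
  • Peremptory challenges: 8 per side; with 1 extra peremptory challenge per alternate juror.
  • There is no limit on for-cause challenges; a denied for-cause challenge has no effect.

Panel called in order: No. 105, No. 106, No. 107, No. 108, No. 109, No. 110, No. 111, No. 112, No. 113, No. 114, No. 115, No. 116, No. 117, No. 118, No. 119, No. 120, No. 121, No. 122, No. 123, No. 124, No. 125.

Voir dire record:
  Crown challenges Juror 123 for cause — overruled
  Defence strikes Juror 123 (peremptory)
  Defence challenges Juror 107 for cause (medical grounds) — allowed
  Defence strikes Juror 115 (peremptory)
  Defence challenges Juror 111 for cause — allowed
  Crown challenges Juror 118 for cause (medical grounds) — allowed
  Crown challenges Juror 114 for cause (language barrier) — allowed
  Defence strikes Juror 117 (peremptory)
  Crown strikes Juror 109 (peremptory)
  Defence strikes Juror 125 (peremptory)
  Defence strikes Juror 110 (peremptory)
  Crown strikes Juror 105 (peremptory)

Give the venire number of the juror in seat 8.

Removed: #105, #107, #109, #110, #111, #114, #115, #117, #118, #123, #125.
Filling seats in venire order through position 8: #106, #108, #112, #113, #116, #119, #120, #121.
So seat 8 is #121.

121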